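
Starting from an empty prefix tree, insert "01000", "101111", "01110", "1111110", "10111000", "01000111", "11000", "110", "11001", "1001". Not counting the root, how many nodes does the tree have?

32

Trie structure (* marks end of a word):
(root)
├─ 0
│  └─ 1
│     ├─ 0
│     │  └─ 0
│     │     └─ 0 *
│     │        └─ 1
│     │           └─ 1
│     │              └─ 1 *
│     └─ 1
│        └─ 1
│           └─ 0 *
└─ 1
   ├─ 0
   │  ├─ 0
   │  │  └─ 1 *
   │  └─ 1
   │     └─ 1
   │        └─ 1
   │           ├─ 0
   │           │  └─ 0
   │           │     └─ 0 *
   │           └─ 1 *
   └─ 1
      ├─ 0 *
      │  └─ 0
      │     ├─ 0 *
      │     └─ 1 *
      └─ 1
         └─ 1
            └─ 1
               └─ 1
                  └─ 0 *
Counting every labelled node above: 32.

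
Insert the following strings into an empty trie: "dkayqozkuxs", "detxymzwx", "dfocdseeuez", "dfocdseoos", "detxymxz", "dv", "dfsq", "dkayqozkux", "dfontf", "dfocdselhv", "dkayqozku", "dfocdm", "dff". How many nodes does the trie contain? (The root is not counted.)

45

Insert word by word; a character creates a node only if that edge doesn't already exist:
  "dkayqozkuxs" → 11 new (d, k, a, y, q, o, z, k, u, x, s)
  "detxymzwx" → prefix "d" already present; 8 new (e, t, x, y, m, z, w, x)
  "dfocdseeuez" → prefix "d" already present; 10 new (f, o, c, d, s, e, e, u, e, z)
  "dfocdseoos" → prefix "dfocdse" already present; 3 new (o, o, s)
  "detxymxz" → prefix "detxym" already present; 2 new (x, z)
  "dv" → prefix "d" already present; 1 new (v)
  "dfsq" → prefix "df" already present; 2 new (s, q)
  "dkayqozkux" → prefix "dkayqozkux" already present; 0 new (none)
  "dfontf" → prefix "dfo" already present; 3 new (n, t, f)
  "dfocdselhv" → prefix "dfocdse" already present; 3 new (l, h, v)
  "dkayqozku" → prefix "dkayqozku" already present; 0 new (none)
  "dfocdm" → prefix "dfocd" already present; 1 new (m)
  "dff" → prefix "df" already present; 1 new (f)
Total nodes = 11 + 8 + 10 + 3 + 2 + 1 + 2 + 0 + 3 + 3 + 0 + 1 + 1 = 45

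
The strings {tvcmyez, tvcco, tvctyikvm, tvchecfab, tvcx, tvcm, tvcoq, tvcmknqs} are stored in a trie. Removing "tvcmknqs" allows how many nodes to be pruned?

Walk "tvcmknqs" from the leaf back toward the root, removing each node that no remaining word uses.
The suffix "knqs" (4 nodes) is used only by "tvcmknqs"; the node for "tvcm" still has the child "y", so pruning stops there.
Nodes removed: 4

4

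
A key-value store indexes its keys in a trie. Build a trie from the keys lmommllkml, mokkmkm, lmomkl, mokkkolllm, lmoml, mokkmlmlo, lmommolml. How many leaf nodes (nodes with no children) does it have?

A leaf is a node with no children — equivalently, the end of a word that is not a proper prefix of any other stored word.
Those words: "lmomkl", "lmoml", "lmommllkml", "lmommolml", "mokkkolllm", "mokkmkm", "mokkmlmlo"
Leaf count: 7

7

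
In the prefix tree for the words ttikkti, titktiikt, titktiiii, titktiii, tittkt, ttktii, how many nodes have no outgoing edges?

5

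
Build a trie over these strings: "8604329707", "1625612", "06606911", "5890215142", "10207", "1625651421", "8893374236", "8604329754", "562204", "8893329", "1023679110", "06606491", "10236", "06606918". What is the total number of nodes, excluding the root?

For each word, the new-node count is its length minus the longest prefix already in the trie:
  "8604329707" → 10 new (8, 6, 0, 4, 3, 2, 9, 7, 0, 7)
  "1625612" → 7 new (1, 6, 2, 5, 6, 1, 2)
  "06606911" → 8 new (0, 6, 6, 0, 6, 9, 1, 1)
  "5890215142" → 10 new (5, 8, 9, 0, 2, 1, 5, 1, 4, 2)
  "10207" → prefix "1" already present; 4 new (0, 2, 0, 7)
  "1625651421" → prefix "16256" already present; 5 new (5, 1, 4, 2, 1)
  "8893374236" → prefix "8" already present; 9 new (8, 9, 3, 3, 7, 4, 2, 3, 6)
  "8604329754" → prefix "86043297" already present; 2 new (5, 4)
  "562204" → prefix "5" already present; 5 new (6, 2, 2, 0, 4)
  "8893329" → prefix "88933" already present; 2 new (2, 9)
  "1023679110" → prefix "102" already present; 7 new (3, 6, 7, 9, 1, 1, 0)
  "06606491" → prefix "06606" already present; 3 new (4, 9, 1)
  "10236" → prefix "10236" already present; 0 new (none)
  "06606918" → prefix "0660691" already present; 1 new (8)
Total nodes = 10 + 7 + 8 + 10 + 4 + 5 + 9 + 2 + 5 + 2 + 7 + 3 + 0 + 1 = 73

73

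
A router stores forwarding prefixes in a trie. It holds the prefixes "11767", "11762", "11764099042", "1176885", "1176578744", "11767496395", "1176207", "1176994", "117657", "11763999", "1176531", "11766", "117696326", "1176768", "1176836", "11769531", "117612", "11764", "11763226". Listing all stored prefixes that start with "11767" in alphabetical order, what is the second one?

Words with prefix "11767", in lexicographic order: "11767", "11767496395", "1176768"
The 2nd is 11767496395.

11767496395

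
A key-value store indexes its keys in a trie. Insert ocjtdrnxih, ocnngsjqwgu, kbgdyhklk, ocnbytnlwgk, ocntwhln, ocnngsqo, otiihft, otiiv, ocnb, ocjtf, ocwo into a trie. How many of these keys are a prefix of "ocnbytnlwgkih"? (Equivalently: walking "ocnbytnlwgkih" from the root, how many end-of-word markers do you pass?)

Traverse "ocnbytnlwgkih" character by character; count nodes along the way that are marked as word ends.
Prefixes of the query that are stored words: "ocnb", "ocnbytnlwgk"
Count: 2

2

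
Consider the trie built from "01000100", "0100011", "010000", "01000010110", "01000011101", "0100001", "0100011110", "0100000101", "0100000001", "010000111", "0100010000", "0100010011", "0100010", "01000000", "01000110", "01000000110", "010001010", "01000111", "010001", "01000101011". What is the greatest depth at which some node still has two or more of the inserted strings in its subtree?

Look for the deepest trie node that still has at least two words in its subtree.
"010000111" and "01000011101" agree on "010000111" (9 characters) before diverging; nothing deeper is shared.
Longest shared-prefix length: 9

9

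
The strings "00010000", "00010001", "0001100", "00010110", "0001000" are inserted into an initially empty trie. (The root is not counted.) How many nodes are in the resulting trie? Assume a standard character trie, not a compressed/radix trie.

15

Count nodes per top-level branch (shared prefixes stored once):
  '0'-branch (0001000, 00010000, 00010001, 00010110, 0001100): 15 nodes
Sum: 15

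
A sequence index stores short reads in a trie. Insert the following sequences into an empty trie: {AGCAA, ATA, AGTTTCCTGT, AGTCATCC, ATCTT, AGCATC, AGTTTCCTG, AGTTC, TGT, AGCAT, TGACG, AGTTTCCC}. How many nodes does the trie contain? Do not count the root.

33

Count nodes per top-level branch (shared prefixes stored once):
  'A'-branch (AGCAA, AGCAT, AGCATC, AGTCATCC, AGTTC, AGTTTCCC, AGTTTCCTG, AGTTTCCTGT, ATA, ATCTT): 27 nodes
  'T'-branch (TGACG, TGT): 6 nodes
Sum: 33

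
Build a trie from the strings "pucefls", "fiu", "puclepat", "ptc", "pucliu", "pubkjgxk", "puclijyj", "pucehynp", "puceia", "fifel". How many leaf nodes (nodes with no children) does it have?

Leaves are exactly the stored words that no other stored word extends.
Those words: "fifel", "fiu", "ptc", "pubkjgxk", "pucefls", "pucehynp", "puceia", "puclepat", "puclijyj", "pucliu"
Leaf count: 10

10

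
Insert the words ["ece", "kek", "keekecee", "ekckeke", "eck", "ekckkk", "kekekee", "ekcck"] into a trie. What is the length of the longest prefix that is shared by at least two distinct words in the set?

Look for the deepest trie node that still has at least two words in its subtree.
"ekckeke" and "ekckkk" agree on "ekck" (4 characters) before diverging; nothing deeper is shared.
Longest shared-prefix length: 4

4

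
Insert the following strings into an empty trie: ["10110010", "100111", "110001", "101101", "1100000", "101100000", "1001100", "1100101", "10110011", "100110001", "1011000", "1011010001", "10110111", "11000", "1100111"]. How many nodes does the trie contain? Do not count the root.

Insert word by word; a character creates a node only if that edge doesn't already exist:
  "10110010" → 8 new (1, 0, 1, 1, 0, 0, 1, 0)
  "100111" → prefix "10" already present; 4 new (0, 1, 1, 1)
  "110001" → prefix "1" already present; 5 new (1, 0, 0, 0, 1)
  "101101" → prefix "10110" already present; 1 new (1)
  "1100000" → prefix "11000" already present; 2 new (0, 0)
  "101100000" → prefix "101100" already present; 3 new (0, 0, 0)
  "1001100" → prefix "10011" already present; 2 new (0, 0)
  "1100101" → prefix "1100" already present; 3 new (1, 0, 1)
  "10110011" → prefix "1011001" already present; 1 new (1)
  "100110001" → prefix "1001100" already present; 2 new (0, 1)
  "1011000" → prefix "1011000" already present; 0 new (none)
  "1011010001" → prefix "101101" already present; 4 new (0, 0, 0, 1)
  "10110111" → prefix "101101" already present; 2 new (1, 1)
  "11000" → prefix "11000" already present; 0 new (none)
  "1100111" → prefix "11001" already present; 2 new (1, 1)
Total nodes = 8 + 4 + 5 + 1 + 2 + 3 + 2 + 3 + 1 + 2 + 0 + 4 + 2 + 0 + 2 = 39

39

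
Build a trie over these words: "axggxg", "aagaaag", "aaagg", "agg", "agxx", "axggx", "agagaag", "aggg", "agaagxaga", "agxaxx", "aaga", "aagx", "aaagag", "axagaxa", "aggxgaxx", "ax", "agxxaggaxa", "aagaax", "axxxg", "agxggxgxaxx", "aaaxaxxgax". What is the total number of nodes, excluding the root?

72

For each word, the new-node count is its length minus the longest prefix already in the trie:
  "axggxg" → 6 new (a, x, g, g, x, g)
  "aagaaag" → prefix "a" already present; 6 new (a, g, a, a, a, g)
  "aaagg" → prefix "aa" already present; 3 new (a, g, g)
  "agg" → prefix "a" already present; 2 new (g, g)
  "agxx" → prefix "ag" already present; 2 new (x, x)
  "axggx" → prefix "axggx" already present; 0 new (none)
  "agagaag" → prefix "ag" already present; 5 new (a, g, a, a, g)
  "aggg" → prefix "agg" already present; 1 new (g)
  "agaagxaga" → prefix "aga" already present; 6 new (a, g, x, a, g, a)
  "agxaxx" → prefix "agx" already present; 3 new (a, x, x)
  "aaga" → prefix "aaga" already present; 0 new (none)
  "aagx" → prefix "aag" already present; 1 new (x)
  "aaagag" → prefix "aaag" already present; 2 new (a, g)
  "axagaxa" → prefix "ax" already present; 5 new (a, g, a, x, a)
  "aggxgaxx" → prefix "agg" already present; 5 new (x, g, a, x, x)
  "ax" → prefix "ax" already present; 0 new (none)
  "agxxaggaxa" → prefix "agxx" already present; 6 new (a, g, g, a, x, a)
  "aagaax" → prefix "aagaa" already present; 1 new (x)
  "axxxg" → prefix "ax" already present; 3 new (x, x, g)
  "agxggxgxaxx" → prefix "agx" already present; 8 new (g, g, x, g, x, a, x, x)
  "aaaxaxxgax" → prefix "aaa" already present; 7 new (x, a, x, x, g, a, x)
Total nodes = 6 + 6 + 3 + 2 + 2 + 0 + 5 + 1 + 6 + 3 + 0 + 1 + 2 + 5 + 5 + 0 + 6 + 1 + 3 + 8 + 7 = 72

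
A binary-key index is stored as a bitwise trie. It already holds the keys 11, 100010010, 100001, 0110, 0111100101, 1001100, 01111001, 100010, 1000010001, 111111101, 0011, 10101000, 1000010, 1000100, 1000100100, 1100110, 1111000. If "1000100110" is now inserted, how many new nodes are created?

The longest prefix of "1000100110" already in the trie is "10001001" (length 8).
Each of the 2 remaining characters creates one node.

2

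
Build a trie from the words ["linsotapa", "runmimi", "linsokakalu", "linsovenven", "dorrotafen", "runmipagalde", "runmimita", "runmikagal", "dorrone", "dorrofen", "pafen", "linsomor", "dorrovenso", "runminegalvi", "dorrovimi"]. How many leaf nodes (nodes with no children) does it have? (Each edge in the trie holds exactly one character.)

14

Leaves are exactly the stored words that no other stored word extends.
Those words: "dorrofen", "dorrone", "dorrotafen", "dorrovenso", "dorrovimi", "linsokakalu", "linsomor", "linsotapa", "linsovenven", "pafen", "runmikagal", "runmimita", "runminegalvi", "runmipagalde"
Leaf count: 14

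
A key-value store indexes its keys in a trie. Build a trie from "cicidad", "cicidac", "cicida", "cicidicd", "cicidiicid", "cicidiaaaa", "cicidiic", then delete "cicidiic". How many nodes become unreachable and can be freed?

Walk "cicidiic" from the leaf back toward the root, removing each node that no remaining word uses.
Every node on "cicidiic" is still needed (e.g. by "cicidiicid"), so nothing is freed.
Nodes removed: 0

0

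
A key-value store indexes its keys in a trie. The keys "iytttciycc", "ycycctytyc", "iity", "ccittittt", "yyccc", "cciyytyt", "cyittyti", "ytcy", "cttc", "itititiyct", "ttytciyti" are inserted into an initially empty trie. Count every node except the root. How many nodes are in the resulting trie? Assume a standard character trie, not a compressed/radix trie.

For each word, the new-node count is its length minus the longest prefix already in the trie:
  "iytttciycc" → 10 new (i, y, t, t, t, c, i, y, c, c)
  "ycycctytyc" → 10 new (y, c, y, c, c, t, y, t, y, c)
  "iity" → prefix "i" already present; 3 new (i, t, y)
  "ccittittt" → 9 new (c, c, i, t, t, i, t, t, t)
  "yyccc" → prefix "y" already present; 4 new (y, c, c, c)
  "cciyytyt" → prefix "cci" already present; 5 new (y, y, t, y, t)
  "cyittyti" → prefix "c" already present; 7 new (y, i, t, t, y, t, i)
  "ytcy" → prefix "y" already present; 3 new (t, c, y)
  "cttc" → prefix "c" already present; 3 new (t, t, c)
  "itititiyct" → prefix "i" already present; 9 new (t, i, t, i, t, i, y, c, t)
  "ttytciyti" → 9 new (t, t, y, t, c, i, y, t, i)
Total nodes = 10 + 10 + 3 + 9 + 4 + 5 + 7 + 3 + 3 + 9 + 9 = 72

72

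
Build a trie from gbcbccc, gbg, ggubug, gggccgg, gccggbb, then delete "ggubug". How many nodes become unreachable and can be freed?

After clearing the end-marker at "ggubug", prune upward until reaching a node still needed by another word.
The suffix "ubug" (4 nodes) is used only by "ggubug"; the node for "gg" still has the child "g", so pruning stops there.
Nodes removed: 4

4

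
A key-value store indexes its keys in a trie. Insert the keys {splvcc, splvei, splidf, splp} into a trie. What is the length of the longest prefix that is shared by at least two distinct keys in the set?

4

Look for the deepest trie node that still has at least two words in its subtree.
"splvcc" and "splvei" agree on "splv" (4 characters) before diverging; nothing deeper is shared.
Longest shared-prefix length: 4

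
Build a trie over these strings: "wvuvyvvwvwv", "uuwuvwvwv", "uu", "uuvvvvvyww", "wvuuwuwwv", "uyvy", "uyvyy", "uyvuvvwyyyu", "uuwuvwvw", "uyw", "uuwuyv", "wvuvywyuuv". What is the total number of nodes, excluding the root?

For each word, the new-node count is its length minus the longest prefix already in the trie:
  "wvuvyvvwvwv" → 11 new (w, v, u, v, y, v, v, w, v, w, v)
  "uuwuvwvwv" → 9 new (u, u, w, u, v, w, v, w, v)
  "uu" → prefix "uu" already present; 0 new (none)
  "uuvvvvvyww" → prefix "uu" already present; 8 new (v, v, v, v, v, y, w, w)
  "wvuuwuwwv" → prefix "wvu" already present; 6 new (u, w, u, w, w, v)
  "uyvy" → prefix "u" already present; 3 new (y, v, y)
  "uyvyy" → prefix "uyvy" already present; 1 new (y)
  "uyvuvvwyyyu" → prefix "uyv" already present; 8 new (u, v, v, w, y, y, y, u)
  "uuwuvwvw" → prefix "uuwuvwvw" already present; 0 new (none)
  "uyw" → prefix "uy" already present; 1 new (w)
  "uuwuyv" → prefix "uuwu" already present; 2 new (y, v)
  "wvuvywyuuv" → prefix "wvuvy" already present; 5 new (w, y, u, u, v)
Total nodes = 11 + 9 + 0 + 8 + 6 + 3 + 1 + 8 + 0 + 1 + 2 + 5 = 54

54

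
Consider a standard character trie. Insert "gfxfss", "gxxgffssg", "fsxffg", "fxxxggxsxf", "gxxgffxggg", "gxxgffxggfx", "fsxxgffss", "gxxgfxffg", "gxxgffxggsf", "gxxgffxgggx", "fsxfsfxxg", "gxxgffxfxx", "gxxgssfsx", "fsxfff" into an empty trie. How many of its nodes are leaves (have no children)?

13

Leaves are exactly the stored words that no other stored word extends.
Those words: "fsxfff", "fsxffg", "fsxfsfxxg", "fsxxgffss", "fxxxggxsxf", "gfxfss", "gxxgffssg", "gxxgffxfxx", "gxxgffxggfx", "gxxgffxgggx", "gxxgffxggsf", "gxxgfxffg", "gxxgssfsx"
Leaf count: 13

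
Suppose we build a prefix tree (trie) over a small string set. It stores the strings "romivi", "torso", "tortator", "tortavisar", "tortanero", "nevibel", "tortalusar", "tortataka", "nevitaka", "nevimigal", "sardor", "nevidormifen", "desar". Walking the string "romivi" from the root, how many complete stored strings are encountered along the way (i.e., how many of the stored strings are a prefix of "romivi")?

Check each prefix of "romivi" against the stored set — each match is an end-marker on the path.
Prefixes of the query that are stored words: "romivi"
Count: 1

1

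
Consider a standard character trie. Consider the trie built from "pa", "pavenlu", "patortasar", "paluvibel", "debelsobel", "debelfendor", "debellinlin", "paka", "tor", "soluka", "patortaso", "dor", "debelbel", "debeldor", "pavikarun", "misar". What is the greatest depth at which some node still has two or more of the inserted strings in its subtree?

8

Look for the deepest trie node that still has at least two words in its subtree.
"patortasar" and "patortaso" agree on "patortas" (8 characters) before diverging; nothing deeper is shared.
Longest shared-prefix length: 8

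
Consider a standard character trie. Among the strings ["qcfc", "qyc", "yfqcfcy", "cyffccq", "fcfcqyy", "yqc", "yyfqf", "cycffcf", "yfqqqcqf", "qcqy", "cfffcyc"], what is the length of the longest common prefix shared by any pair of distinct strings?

Equivalently: take the maximum, over all pairs, of their longest common prefix length.
e.g. "yfqcfcy" and "yfqqqcqf" share the prefix "yfq" of length 3; no pair shares a longer one.
Longest shared-prefix length: 3

3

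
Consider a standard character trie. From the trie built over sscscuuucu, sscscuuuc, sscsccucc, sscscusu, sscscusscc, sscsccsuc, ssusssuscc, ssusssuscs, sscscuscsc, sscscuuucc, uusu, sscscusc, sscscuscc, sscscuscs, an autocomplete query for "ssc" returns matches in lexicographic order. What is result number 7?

sscscusscc

Filter for "ssc…" and sort: "sscsccsuc", "sscsccucc", "sscscusc", "sscscuscc", "sscscuscs", "sscscuscsc", "sscscusscc", "sscscusu", "sscscuuuc", "sscscuuucc", "sscscuuucu"
Position 7: sscscusscc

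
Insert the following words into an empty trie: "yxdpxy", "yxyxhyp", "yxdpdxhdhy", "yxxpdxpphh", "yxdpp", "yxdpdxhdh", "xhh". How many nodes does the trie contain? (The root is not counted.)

For each word, the new-node count is its length minus the longest prefix already in the trie:
  "yxdpxy" → 6 new (y, x, d, p, x, y)
  "yxyxhyp" → prefix "yx" already present; 5 new (y, x, h, y, p)
  "yxdpdxhdhy" → prefix "yxdp" already present; 6 new (d, x, h, d, h, y)
  "yxxpdxpphh" → prefix "yx" already present; 8 new (x, p, d, x, p, p, h, h)
  "yxdpp" → prefix "yxdp" already present; 1 new (p)
  "yxdpdxhdh" → prefix "yxdpdxhdh" already present; 0 new (none)
  "xhh" → 3 new (x, h, h)
Total nodes = 6 + 5 + 6 + 8 + 1 + 0 + 3 = 29

29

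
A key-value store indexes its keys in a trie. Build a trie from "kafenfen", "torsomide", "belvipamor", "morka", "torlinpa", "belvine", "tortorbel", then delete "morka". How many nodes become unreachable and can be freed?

Walk "morka" from the leaf back toward the root, removing each node that no remaining word uses.
No other word shares any prefix with "morka", so all 5 of its nodes go.
Nodes removed: 5

5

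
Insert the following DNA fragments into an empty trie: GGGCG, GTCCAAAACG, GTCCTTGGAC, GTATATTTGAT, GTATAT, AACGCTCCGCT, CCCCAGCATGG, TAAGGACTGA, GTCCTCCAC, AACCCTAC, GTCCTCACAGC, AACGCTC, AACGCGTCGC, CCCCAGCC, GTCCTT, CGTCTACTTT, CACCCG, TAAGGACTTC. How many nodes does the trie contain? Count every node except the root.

Trace insertions, counting only characters that open a new branch:
  "GGGCG" → 5 new (G, G, G, C, G)
  "GTCCAAAACG" → prefix "G" already present; 9 new (T, C, C, A, A, A, A, C, G)
  "GTCCTTGGAC" → prefix "GTCC" already present; 6 new (T, T, G, G, A, C)
  "GTATATTTGAT" → prefix "GT" already present; 9 new (A, T, A, T, T, T, G, A, T)
  "GTATAT" → prefix "GTATAT" already present; 0 new (none)
  "AACGCTCCGCT" → 11 new (A, A, C, G, C, T, C, C, G, C, T)
  "CCCCAGCATGG" → 11 new (C, C, C, C, A, G, C, A, T, G, G)
  "TAAGGACTGA" → 10 new (T, A, A, G, G, A, C, T, G, A)
  "GTCCTCCAC" → prefix "GTCCT" already present; 4 new (C, C, A, C)
  "AACCCTAC" → prefix "AAC" already present; 5 new (C, C, T, A, C)
  "GTCCTCACAGC" → prefix "GTCCTC" already present; 5 new (A, C, A, G, C)
  "AACGCTC" → prefix "AACGCTC" already present; 0 new (none)
  "AACGCGTCGC" → prefix "AACGC" already present; 5 new (G, T, C, G, C)
  "CCCCAGCC" → prefix "CCCCAGC" already present; 1 new (C)
  "GTCCTT" → prefix "GTCCTT" already present; 0 new (none)
  "CGTCTACTTT" → prefix "C" already present; 9 new (G, T, C, T, A, C, T, T, T)
  "CACCCG" → prefix "C" already present; 5 new (A, C, C, C, G)
  "TAAGGACTTC" → prefix "TAAGGACT" already present; 2 new (T, C)
Total nodes = 5 + 9 + 6 + 9 + 0 + 11 + 11 + 10 + 4 + 5 + 5 + 0 + 5 + 1 + 0 + 9 + 5 + 2 = 97

97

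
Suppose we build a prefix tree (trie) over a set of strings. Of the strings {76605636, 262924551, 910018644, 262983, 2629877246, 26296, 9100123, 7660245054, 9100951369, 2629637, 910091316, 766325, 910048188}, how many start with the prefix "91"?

5

Traverse to the node for "91", then collect every word in that subtree.
Words under "91": 9100123, 910018644, 910048188, 910091316, 9100951369
Count: 5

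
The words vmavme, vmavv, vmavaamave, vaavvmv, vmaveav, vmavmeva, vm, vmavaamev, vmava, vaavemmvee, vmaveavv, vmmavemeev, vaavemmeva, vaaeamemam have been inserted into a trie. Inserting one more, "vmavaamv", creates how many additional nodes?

The longest prefix of "vmavaamv" already in the trie is "vmavaam" (length 7).
Each of the 1 remaining characters creates one node.

1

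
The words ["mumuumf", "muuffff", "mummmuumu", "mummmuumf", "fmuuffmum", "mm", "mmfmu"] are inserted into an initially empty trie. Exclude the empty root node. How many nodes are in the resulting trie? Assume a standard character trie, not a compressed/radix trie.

Count nodes per top-level branch (shared prefixes stored once):
  'f'-branch (fmuuffmum): 9 nodes
  'm'-branch (mm, mmfmu, mummmuumf, mummmuumu, mumuumf, muuffff): 23 nodes
Sum: 32

32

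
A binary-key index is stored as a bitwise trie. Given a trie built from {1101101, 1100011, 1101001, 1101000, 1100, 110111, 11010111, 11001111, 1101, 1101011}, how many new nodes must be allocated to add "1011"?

3

Walking "1011" from the root, the first 1 characters ("1") follow existing edges; "0" is the first miss.
So 4 − 1 = 3 new nodes.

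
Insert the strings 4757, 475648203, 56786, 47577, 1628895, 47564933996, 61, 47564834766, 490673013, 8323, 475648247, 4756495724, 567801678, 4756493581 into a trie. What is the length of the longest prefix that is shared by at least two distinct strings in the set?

7

Equivalently: take the maximum, over all pairs, of their longest common prefix length.
"475648203" and "475648247" agree on "4756482" (7 characters) before diverging; nothing deeper is shared.
Longest shared-prefix length: 7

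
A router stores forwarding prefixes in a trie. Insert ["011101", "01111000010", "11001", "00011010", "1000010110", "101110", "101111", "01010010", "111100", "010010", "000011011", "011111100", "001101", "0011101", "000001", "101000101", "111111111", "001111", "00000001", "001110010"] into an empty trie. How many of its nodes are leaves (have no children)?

20

A leaf is a node with no children — equivalently, the end of a word that is not a proper prefix of any other stored word.
Those words: "00000001", "000001", "000011011", "00011010", "001101", "001110010", "0011101", "001111", "010010", "01010010", "011101", "01111000010", "011111100", "1000010110", "101000101", "101110", "101111", "11001", "111100", "111111111"
Leaf count: 20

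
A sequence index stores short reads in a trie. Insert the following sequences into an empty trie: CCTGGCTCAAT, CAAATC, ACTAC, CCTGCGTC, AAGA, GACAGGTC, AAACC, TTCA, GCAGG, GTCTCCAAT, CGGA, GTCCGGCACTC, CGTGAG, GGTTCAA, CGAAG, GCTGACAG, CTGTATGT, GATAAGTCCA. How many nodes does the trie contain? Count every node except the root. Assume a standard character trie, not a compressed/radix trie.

For each word, the new-node count is its length minus the longest prefix already in the trie:
  "CCTGGCTCAAT" → 11 new (C, C, T, G, G, C, T, C, A, A, T)
  "CAAATC" → prefix "C" already present; 5 new (A, A, A, T, C)
  "ACTAC" → 5 new (A, C, T, A, C)
  "CCTGCGTC" → prefix "CCTG" already present; 4 new (C, G, T, C)
  "AAGA" → prefix "A" already present; 3 new (A, G, A)
  "GACAGGTC" → 8 new (G, A, C, A, G, G, T, C)
  "AAACC" → prefix "AA" already present; 3 new (A, C, C)
  "TTCA" → 4 new (T, T, C, A)
  "GCAGG" → prefix "G" already present; 4 new (C, A, G, G)
  "GTCTCCAAT" → prefix "G" already present; 8 new (T, C, T, C, C, A, A, T)
  "CGGA" → prefix "C" already present; 3 new (G, G, A)
  "GTCCGGCACTC" → prefix "GTC" already present; 8 new (C, G, G, C, A, C, T, C)
  "CGTGAG" → prefix "CG" already present; 4 new (T, G, A, G)
  "GGTTCAA" → prefix "G" already present; 6 new (G, T, T, C, A, A)
  "CGAAG" → prefix "CG" already present; 3 new (A, A, G)
  "GCTGACAG" → prefix "GC" already present; 6 new (T, G, A, C, A, G)
  "CTGTATGT" → prefix "C" already present; 7 new (T, G, T, A, T, G, T)
  "GATAAGTCCA" → prefix "GA" already present; 8 new (T, A, A, G, T, C, C, A)
Total nodes = 11 + 5 + 5 + 4 + 3 + 8 + 3 + 4 + 4 + 8 + 3 + 8 + 4 + 6 + 3 + 6 + 7 + 8 = 100

100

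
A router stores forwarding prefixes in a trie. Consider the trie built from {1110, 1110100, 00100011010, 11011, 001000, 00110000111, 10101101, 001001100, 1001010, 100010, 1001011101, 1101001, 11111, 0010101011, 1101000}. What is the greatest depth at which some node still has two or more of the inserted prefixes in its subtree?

Equivalently: take the maximum, over all pairs, of their longest common prefix length.
"001000" and "00100011010" agree on "001000" (6 characters) before diverging; nothing deeper is shared.
Longest shared-prefix length: 6

6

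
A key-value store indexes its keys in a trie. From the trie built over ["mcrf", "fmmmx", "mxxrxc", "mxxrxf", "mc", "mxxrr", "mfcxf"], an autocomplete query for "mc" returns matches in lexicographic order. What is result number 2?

mcrf

Words with prefix "mc", in lexicographic order: "mc", "mcrf"
The 2nd is mcrf.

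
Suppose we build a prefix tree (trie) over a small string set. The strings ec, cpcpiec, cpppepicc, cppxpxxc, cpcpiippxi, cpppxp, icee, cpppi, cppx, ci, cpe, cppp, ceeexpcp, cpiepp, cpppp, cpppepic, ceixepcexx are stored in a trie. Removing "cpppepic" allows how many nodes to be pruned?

After clearing the end-marker at "cpppepic", prune upward until reaching a node still needed by another word.
Every node on "cpppepic" is still needed (e.g. by "cpppepicc"), so nothing is freed.
Nodes removed: 0

0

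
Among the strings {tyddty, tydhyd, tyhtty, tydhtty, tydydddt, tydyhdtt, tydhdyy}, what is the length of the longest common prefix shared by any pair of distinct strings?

Equivalently: take the maximum, over all pairs, of their longest common prefix length.
"tydhdyy" and "tydhtty" agree on "tydh" (4 characters) before diverging; nothing deeper is shared.
Longest shared-prefix length: 4

4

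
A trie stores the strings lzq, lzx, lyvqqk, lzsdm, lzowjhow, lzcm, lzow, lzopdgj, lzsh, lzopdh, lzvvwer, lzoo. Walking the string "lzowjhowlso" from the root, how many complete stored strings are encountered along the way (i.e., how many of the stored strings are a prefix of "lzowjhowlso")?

Walk "lzowjhowlso" from the root; an end-of-word marker is hit whenever a stored word is a prefix of "lzowjhowlso".
Prefixes of the query that are stored words: "lzow", "lzowjhow"
Count: 2

2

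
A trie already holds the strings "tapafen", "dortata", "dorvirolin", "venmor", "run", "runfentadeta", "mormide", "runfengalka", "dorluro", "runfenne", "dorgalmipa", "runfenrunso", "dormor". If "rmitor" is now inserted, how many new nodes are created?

Walking "rmitor" from the root, the first 1 characters ("r") follow existing edges; "m" is the first miss.
New nodes needed: |"rmitor"| − 1 = 6 − 1 = 5.

5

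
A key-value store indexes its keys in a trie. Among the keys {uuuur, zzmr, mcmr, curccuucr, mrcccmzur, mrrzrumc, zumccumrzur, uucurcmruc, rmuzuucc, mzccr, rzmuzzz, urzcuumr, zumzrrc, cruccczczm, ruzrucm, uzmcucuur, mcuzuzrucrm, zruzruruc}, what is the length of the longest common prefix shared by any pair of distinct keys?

3

Look for the deepest trie node that still has at least two words in its subtree.
"zumccumrzur" and "zumzrrc" agree on "zum" (3 characters) before diverging; nothing deeper is shared.
Longest shared-prefix length: 3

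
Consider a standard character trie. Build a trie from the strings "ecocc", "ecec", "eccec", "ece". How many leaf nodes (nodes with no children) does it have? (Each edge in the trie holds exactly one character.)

Leaves are exactly the stored words that no other stored word extends.
Those words: "eccec", "ecec", "ecocc"
Leaf count: 3

3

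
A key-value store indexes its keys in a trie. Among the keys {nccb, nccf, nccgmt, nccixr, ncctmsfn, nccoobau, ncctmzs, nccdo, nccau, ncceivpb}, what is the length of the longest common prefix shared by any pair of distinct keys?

5

Look for the deepest trie node that still has at least two words in its subtree.
"ncctmsfn" and "ncctmzs" agree on "ncctm" (5 characters) before diverging; nothing deeper is shared.
Longest shared-prefix length: 5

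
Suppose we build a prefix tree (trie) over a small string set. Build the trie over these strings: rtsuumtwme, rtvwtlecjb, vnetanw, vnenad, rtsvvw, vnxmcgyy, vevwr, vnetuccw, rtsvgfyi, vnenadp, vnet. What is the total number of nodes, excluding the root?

50

Count nodes per top-level branch (shared prefixes stored once):
  'r'-branch (rtsuumtwme, rtsvgfyi, rtsvvw, rtvwtlecjb): 25 nodes
  'v'-branch (vevwr, vnenad, vnenadp, vnet, vnetanw, vnetuccw, vnxmcgyy): 25 nodes
Sum: 50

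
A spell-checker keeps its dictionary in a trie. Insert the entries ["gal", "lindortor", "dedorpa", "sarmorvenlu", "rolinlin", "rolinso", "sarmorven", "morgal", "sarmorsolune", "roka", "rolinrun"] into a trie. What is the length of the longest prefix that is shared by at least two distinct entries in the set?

Look for the deepest trie node that still has at least two words in its subtree.
"sarmorven" and "sarmorvenlu" agree on "sarmorven" (9 characters) before diverging; nothing deeper is shared.
Longest shared-prefix length: 9

9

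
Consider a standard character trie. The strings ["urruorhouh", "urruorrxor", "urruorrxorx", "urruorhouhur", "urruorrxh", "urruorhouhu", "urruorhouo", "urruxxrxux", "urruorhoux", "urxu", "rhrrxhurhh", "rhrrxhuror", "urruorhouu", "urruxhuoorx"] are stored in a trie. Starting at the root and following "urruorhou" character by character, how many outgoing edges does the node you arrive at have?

Walk "urruorhou" from the root, arriving at one node.
Distinct next characters after "urruorhou": h, o, u, x.
That node has 4 child edges.

4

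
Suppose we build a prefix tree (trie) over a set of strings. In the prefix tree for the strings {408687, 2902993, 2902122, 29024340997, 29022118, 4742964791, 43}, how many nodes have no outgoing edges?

A leaf is a node with no children — equivalently, the end of a word that is not a proper prefix of any other stored word.
Those words: "2902122", "29022118", "29024340997", "2902993", "408687", "43", "4742964791"
Leaf count: 7

7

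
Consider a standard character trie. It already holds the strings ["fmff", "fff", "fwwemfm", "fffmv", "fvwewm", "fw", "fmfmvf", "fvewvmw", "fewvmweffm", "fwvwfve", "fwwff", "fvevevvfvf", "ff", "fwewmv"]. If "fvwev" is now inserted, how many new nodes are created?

"fvwe" is already a path in the trie; the remaining "v" must be added.
So 5 − 4 = 1 new nodes.

1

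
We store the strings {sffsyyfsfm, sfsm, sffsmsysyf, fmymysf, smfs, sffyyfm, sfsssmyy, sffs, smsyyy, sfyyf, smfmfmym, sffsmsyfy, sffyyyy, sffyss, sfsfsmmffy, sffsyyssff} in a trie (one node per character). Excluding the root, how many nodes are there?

For each word, the new-node count is its length minus the longest prefix already in the trie:
  "sffsyyfsfm" → 10 new (s, f, f, s, y, y, f, s, f, m)
  "sfsm" → prefix "sf" already present; 2 new (s, m)
  "sffsmsysyf" → prefix "sffs" already present; 6 new (m, s, y, s, y, f)
  "fmymysf" → 7 new (f, m, y, m, y, s, f)
  "smfs" → prefix "s" already present; 3 new (m, f, s)
  "sffyyfm" → prefix "sff" already present; 4 new (y, y, f, m)
  "sfsssmyy" → prefix "sfs" already present; 5 new (s, s, m, y, y)
  "sffs" → prefix "sffs" already present; 0 new (none)
  "smsyyy" → prefix "sm" already present; 4 new (s, y, y, y)
  "sfyyf" → prefix "sf" already present; 3 new (y, y, f)
  "smfmfmym" → prefix "smf" already present; 5 new (m, f, m, y, m)
  "sffsmsyfy" → prefix "sffsmsy" already present; 2 new (f, y)
  "sffyyyy" → prefix "sffyy" already present; 2 new (y, y)
  "sffyss" → prefix "sffy" already present; 2 new (s, s)
  "sfsfsmmffy" → prefix "sfs" already present; 7 new (f, s, m, m, f, f, y)
  "sffsyyssff" → prefix "sffsyy" already present; 4 new (s, s, f, f)
Total nodes = 10 + 2 + 6 + 7 + 3 + 4 + 5 + 0 + 4 + 3 + 5 + 2 + 2 + 2 + 7 + 4 = 66

66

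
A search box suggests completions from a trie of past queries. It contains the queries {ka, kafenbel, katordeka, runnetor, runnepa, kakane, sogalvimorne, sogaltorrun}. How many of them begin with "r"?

2

Walk to "r"; the words in its subtree are exactly those with that prefix.
Matches: "runnepa", "runnetor"
Count: 2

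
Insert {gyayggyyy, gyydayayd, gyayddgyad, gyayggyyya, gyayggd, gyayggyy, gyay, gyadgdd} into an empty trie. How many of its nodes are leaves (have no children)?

Leaves are exactly the stored words that no other stored word extends.
Those words: "gyadgdd", "gyayddgyad", "gyayggd", "gyayggyyya", "gyydayayd"
Leaf count: 5

5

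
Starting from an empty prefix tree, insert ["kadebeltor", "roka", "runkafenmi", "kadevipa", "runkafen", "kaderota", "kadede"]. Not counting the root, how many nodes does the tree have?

33

Trace insertions, counting only characters that open a new branch:
  "kadebeltor" → 10 new (k, a, d, e, b, e, l, t, o, r)
  "roka" → 4 new (r, o, k, a)
  "runkafenmi" → prefix "r" already present; 9 new (u, n, k, a, f, e, n, m, i)
  "kadevipa" → prefix "kade" already present; 4 new (v, i, p, a)
  "runkafen" → prefix "runkafen" already present; 0 new (none)
  "kaderota" → prefix "kade" already present; 4 new (r, o, t, a)
  "kadede" → prefix "kade" already present; 2 new (d, e)
Total nodes = 10 + 4 + 9 + 4 + 0 + 4 + 2 = 33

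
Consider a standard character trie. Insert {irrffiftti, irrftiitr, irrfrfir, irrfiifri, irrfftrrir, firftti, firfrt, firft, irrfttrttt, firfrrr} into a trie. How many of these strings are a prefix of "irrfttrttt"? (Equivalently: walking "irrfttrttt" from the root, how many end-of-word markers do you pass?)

Walk "irrfttrttt" from the root; an end-of-word marker is hit whenever a stored word is a prefix of "irrfttrttt".
Prefixes of the query that are stored words: "irrfttrttt"
Count: 1

1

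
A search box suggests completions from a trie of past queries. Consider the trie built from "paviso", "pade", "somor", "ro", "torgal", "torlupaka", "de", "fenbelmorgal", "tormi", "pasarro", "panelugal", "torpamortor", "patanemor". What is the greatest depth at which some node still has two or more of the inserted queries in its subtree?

3

The deepest shared node is where two words last agree before diverging.
"torgal" and "torlupaka" agree on "tor" (3 characters) before diverging; nothing deeper is shared.
Longest shared-prefix length: 3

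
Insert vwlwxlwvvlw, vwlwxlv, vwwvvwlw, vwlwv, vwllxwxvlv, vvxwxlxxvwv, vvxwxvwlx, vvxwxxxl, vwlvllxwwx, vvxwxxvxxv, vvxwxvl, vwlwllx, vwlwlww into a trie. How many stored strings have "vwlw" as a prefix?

5

Filter for entries beginning with "vwlw":
Matches: "vwlwllx", "vwlwlww", "vwlwv", "vwlwxlv", "vwlwxlwvvlw"
Count: 5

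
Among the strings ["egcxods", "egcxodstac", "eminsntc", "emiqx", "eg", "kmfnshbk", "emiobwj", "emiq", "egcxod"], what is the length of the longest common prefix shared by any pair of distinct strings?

7

The deepest shared node is where two words last agree before diverging.
"egcxods" and "egcxodstac" agree on "egcxods" (7 characters) before diverging; nothing deeper is shared.
Longest shared-prefix length: 7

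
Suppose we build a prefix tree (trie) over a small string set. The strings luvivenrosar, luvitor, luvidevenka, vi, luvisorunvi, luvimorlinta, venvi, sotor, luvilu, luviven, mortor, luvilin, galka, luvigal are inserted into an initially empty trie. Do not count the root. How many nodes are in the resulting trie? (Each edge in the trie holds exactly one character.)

66

For each word, the new-node count is its length minus the longest prefix already in the trie:
  "luvivenrosar" → 12 new (l, u, v, i, v, e, n, r, o, s, a, r)
  "luvitor" → prefix "luvi" already present; 3 new (t, o, r)
  "luvidevenka" → prefix "luvi" already present; 7 new (d, e, v, e, n, k, a)
  "vi" → 2 new (v, i)
  "luvisorunvi" → prefix "luvi" already present; 7 new (s, o, r, u, n, v, i)
  "luvimorlinta" → prefix "luvi" already present; 8 new (m, o, r, l, i, n, t, a)
  "venvi" → prefix "v" already present; 4 new (e, n, v, i)
  "sotor" → 5 new (s, o, t, o, r)
  "luvilu" → prefix "luvi" already present; 2 new (l, u)
  "luviven" → prefix "luviven" already present; 0 new (none)
  "mortor" → 6 new (m, o, r, t, o, r)
  "luvilin" → prefix "luvil" already present; 2 new (i, n)
  "galka" → 5 new (g, a, l, k, a)
  "luvigal" → prefix "luvi" already present; 3 new (g, a, l)
Total nodes = 12 + 3 + 7 + 2 + 7 + 8 + 4 + 5 + 2 + 0 + 6 + 2 + 5 + 3 = 66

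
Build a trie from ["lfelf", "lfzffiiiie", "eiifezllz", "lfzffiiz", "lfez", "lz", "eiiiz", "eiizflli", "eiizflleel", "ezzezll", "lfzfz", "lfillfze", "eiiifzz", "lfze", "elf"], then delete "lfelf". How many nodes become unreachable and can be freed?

2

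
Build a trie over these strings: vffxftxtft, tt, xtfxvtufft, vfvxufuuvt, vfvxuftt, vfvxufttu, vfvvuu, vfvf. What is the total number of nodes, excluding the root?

Count nodes per top-level branch (shared prefixes stored once):
  't'-branch (tt): 2 nodes
  'v'-branch (vffxftxtft, vfvf, vfvvuu, vfvxuftt, vfvxufttu, vfvxufuuvt): 25 nodes
  'x'-branch (xtfxvtufft): 10 nodes
Sum: 37

37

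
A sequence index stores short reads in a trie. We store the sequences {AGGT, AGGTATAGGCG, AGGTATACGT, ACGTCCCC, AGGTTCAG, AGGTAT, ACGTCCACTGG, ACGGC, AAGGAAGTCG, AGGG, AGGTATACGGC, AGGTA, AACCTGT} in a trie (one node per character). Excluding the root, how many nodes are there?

Count nodes per top-level branch (shared prefixes stored once):
  'A'-branch (AACCTGT, AAGGAAGTCG, ACGGC, ACGTCCACTGG, ACGTCCCC, AGGG, AGGT, AGGTA, AGGTAT, AGGTATACGGC, AGGTATACGT, AGGTATAGGCG, AGGTTCAG): 49 nodes
Sum: 49

49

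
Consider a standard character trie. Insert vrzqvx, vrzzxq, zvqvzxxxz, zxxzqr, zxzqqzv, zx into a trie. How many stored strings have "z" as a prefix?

4

Walk to "z"; the words in its subtree are exactly those with that prefix.
Matches: "zvqvzxxxz", "zx", "zxxzqr", "zxzqqzv"
Count: 4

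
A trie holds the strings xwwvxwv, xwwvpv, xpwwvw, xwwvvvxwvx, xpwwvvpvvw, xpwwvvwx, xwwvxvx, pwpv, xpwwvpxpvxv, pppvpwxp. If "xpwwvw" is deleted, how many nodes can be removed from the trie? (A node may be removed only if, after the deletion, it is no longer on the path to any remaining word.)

1

A node on "xpwwvw"'s path can go only if nothing else ends at it or branches off below it.
The suffix "w" (1 node) is used only by "xpwwvw"; the node for "xpwwv" still has the child "v", so pruning stops there.
Nodes removed: 1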